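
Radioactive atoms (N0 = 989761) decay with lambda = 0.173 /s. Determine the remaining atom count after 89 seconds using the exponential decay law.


N = N0 * exp(-lambda * t)
N = 989761 * exp(-0.173 * 89)
N = 0.20356

0.20356


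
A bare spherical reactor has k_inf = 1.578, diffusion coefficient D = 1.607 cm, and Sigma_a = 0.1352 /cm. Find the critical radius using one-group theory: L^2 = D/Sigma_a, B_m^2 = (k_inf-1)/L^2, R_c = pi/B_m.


L^2 = D / Sigma_a = 1.607 / 0.1352 = 11.88609 cm^2
B_m^2 = (k_inf - 1) / L^2 = (1.578 - 1) / 11.88609 = 0.04862827 /cm^2
For a bare sphere: B_g = pi/R, so R_c = pi / sqrt(B_m^2)
R_c = pi / sqrt(0.04862827) = 14.246 cm

14.246


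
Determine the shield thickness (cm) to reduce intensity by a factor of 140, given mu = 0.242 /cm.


x = ln(factor) / mu
x = ln(140) / 0.242
x = 20.420 cm

20.420


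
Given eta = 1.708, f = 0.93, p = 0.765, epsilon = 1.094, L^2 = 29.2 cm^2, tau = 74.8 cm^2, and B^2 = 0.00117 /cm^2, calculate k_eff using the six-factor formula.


k_inf = eta*f*p*eps = 1.708*0.93*0.765*1.094 = 1.329381
P_TNL = 1/(1 + L^2*B^2) = 1/(1 + 29.2*0.00117) = 0.9669646
P_FNL = exp(-B^2*tau) = exp(-0.00117*74.8) = 0.9162042
k_eff = k_inf * P_TNL * P_FNL = 1.329381 * 0.9669646 * 0.9162042
k_eff = 1.1777

1.1777


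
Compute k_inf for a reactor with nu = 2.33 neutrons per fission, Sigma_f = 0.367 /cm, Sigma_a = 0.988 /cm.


k_inf = nu * Sigma_f / Sigma_a
k_inf = 2.33 * 0.367 / 0.988
k_inf = 0.86550

0.86550


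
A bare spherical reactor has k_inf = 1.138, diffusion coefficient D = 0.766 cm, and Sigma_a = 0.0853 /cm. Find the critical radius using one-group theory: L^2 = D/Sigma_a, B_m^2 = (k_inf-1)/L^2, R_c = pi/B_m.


L^2 = D / Sigma_a = 0.766 / 0.0853 = 8.980070 cm^2
B_m^2 = (k_inf - 1) / L^2 = (1.138 - 1) / 8.980070 = 0.01536736 /cm^2
For a bare sphere: B_g = pi/R, so R_c = pi / sqrt(B_m^2)
R_c = pi / sqrt(0.01536736) = 25.343 cm

25.343


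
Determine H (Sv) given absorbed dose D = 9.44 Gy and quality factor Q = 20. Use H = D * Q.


H = D * Q
H = 9.44 * 20
H = 188.80 Sv

188.80


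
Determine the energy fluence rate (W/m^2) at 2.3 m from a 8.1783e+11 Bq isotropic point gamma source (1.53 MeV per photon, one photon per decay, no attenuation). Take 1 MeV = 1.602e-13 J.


psi = A * E * 1.602e-13 / (4*pi*r^2)
psi = 8.1783e+11 * 1.53 * 1.602e-13 / (4*pi*2.3^2)
psi = 0.0030154 W/m^2

0.0030154


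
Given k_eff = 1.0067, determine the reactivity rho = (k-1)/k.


rho = (k_eff - 1) / k_eff
rho = (1.0067 - 1) / 1.0067
rho = 0.0066554

0.0066554


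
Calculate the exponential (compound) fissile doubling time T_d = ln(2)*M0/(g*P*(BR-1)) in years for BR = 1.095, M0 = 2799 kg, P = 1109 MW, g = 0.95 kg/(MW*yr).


Breeding gain G = BR - 1 = 1.095 - 1 = 0.095
Fissile production rate = g * P * G = 0.95 * 1109 * 0.095 = 100.08725 kg/yr
T_d = ln(2) * M0 / (g * P * G)
T_d = ln(2) * 2799 / 100.08725 = 19.384 yr

19.384


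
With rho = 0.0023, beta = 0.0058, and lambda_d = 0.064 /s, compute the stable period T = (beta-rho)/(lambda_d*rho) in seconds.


T = (beta - rho) / (lambda_d * rho)
T = (0.0058 - 0.0023) / (0.064 * 0.0023)
T = 23.777 s

23.777


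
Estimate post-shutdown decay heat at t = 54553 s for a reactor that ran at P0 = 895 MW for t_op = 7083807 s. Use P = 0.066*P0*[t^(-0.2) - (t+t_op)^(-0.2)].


P/P0 = 0.066 * [t^(-0.2) - (t + t_op)^(-0.2)]
P/P0 = 0.066 * [54553^(-0.2) - (54553 + 7083807)^(-0.2)]
P/P0 = 0.066 * [0.1128850 - 0.04258732] = 0.004639647
P = 895 * 0.004639647 = 4.1525 MW

4.1525


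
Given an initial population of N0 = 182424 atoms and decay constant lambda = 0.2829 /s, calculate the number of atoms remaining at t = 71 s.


N = N0 * exp(-lambda * t)
N = 182424 * exp(-0.2829 * 71)
N = 3.4505e-04

3.4505e-04


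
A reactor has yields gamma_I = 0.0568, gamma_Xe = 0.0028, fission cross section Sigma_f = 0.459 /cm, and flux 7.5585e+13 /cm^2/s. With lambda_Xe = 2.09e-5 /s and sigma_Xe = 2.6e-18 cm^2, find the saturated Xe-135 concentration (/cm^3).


Xe_eq = (gamma_I + gamma_Xe) * Sigma_f * phi / (lambda_Xe + sigma_Xe * phi)
Numerator = (0.0568 + 0.0028) * 0.459 * 7.5585e+13 = 2.067733e+12
Denominator = 2.09e-5 + 2.6e-18 * 7.5585e+13 = 2.174210e-04
Xe_eq = 2.067733e+12 / 2.174210e-04 = 9.5103e+15 /cm^3

9.5103e+15


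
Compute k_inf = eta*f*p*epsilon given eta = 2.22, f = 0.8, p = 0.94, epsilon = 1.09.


k_inf = eta * f * p * epsilon
k_inf = 2.22 * 0.8 * 0.94 * 1.09
k_inf = 1.8197

1.8197


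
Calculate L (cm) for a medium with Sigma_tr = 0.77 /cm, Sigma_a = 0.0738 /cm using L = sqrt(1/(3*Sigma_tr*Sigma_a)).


D = 1 / (3 * Sigma_tr) = 1 / (3 * 0.77) = 0.4329004 cm
L = sqrt(D / Sigma_a)
L = sqrt(0.4329004 / 0.0738)
L = 2.4220 cm

2.4220


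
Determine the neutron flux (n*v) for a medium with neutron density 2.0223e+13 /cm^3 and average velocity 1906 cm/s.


phi = n * v
phi = 2.0223e+13 * 1906
phi = 3.8545e+16 /cm^2/s

3.8545e+16


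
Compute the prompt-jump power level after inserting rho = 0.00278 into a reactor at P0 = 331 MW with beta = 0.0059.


P1/P0 = beta / (beta - rho)
P1/P0 = 0.0059 / (0.0059 - 0.00278) = 1.891026
P1 = 331 * 1.891026 = 625.93 MW

625.93


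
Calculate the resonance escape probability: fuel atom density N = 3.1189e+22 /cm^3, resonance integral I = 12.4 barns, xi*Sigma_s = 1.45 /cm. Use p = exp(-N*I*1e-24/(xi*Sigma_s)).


p = exp(-N * I * 1e-24 / (xi*Sigma_s))
p = exp(-3.1189e+22 * 12.4 * 1e-24 / 1.45)
p = 0.76589

0.76589


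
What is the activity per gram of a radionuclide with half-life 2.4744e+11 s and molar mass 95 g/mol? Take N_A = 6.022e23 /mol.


lambda = ln(2) / t_half = ln(2) / 2.4744e+11 = 2.801274e-12 /s
SA = lambda * N_A / M
SA = 2.801274e-12 * 6.022e23 / 95
SA = 1.7757e+10 Bq/g

1.7757e+10


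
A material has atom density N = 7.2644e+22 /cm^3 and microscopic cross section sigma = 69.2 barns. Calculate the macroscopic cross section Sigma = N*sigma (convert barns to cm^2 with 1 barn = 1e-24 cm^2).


Sigma = N * sigma_barns * 1e-24
Sigma = 7.2644e+22 * 69.2 * 1e-24
Sigma = 5.0270 /cm

5.0270


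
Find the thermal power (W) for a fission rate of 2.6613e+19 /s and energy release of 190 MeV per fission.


P = fission_rate * E_MeV * 1.602e-13
P = 2.6613e+19 * 190 * 1.602e-13
P = 8.1005e+08 W

8.1005e+08


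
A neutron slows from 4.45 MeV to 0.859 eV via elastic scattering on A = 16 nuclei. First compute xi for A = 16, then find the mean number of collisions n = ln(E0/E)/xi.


xi = 1 + (A-1)^2/(2A)*ln((A-1)/(A+1)) = 0.1199467 (for A = 16)
n = ln(E0/E) / xi
n = ln(4.45e6 / 0.859) / 0.1199467
n = ln(5.180442e+06) / 0.1199467 = 128.89

128.89


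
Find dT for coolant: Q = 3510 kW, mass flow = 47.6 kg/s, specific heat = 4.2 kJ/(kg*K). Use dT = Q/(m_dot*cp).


dT = Q / (m_dot * cp)
dT = 3510 / (47.6 * 4.2)
dT = 17.557 C

17.557


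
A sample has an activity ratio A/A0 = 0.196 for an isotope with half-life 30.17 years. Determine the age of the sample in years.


lambda = ln(2) / t_half = ln(2) / 30.17 = 0.02297472 /yr
t = -ln(A/A0) / lambda
t = -ln(0.196) / 0.02297472
t = 70.932 yr

70.932


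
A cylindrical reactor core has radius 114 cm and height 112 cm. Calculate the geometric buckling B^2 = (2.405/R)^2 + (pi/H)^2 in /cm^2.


B^2 = (2.405/R)^2 + (pi/H)^2
B^2 = (2.405/114)^2 + (pi/112)^2
B^2 = 0.0012319 /cm^2

0.0012319


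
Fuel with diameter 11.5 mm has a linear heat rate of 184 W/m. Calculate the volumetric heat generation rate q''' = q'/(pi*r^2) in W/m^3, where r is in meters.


r = D / 2 / 1000 = 11.5 / 2 / 1000 = 0.00575 m
q''' = q' / (pi * r^2)
q''' = 184 / (pi * 0.00575^2)
q''' = 1.7715e+06 W/m^3

1.7715e+06


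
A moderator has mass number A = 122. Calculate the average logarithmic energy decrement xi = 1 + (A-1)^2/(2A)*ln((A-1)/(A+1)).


xi = 1 + (A-1)^2/(2A) * ln((A-1)/(A+1))
xi = 1 + (122-1)^2/(2*122) * ln((122-1)/(122 +1))
xi = 0.016304

0.016304


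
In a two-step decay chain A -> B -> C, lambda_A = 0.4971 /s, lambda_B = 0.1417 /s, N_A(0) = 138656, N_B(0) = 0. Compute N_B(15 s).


N_B(t) = lambda_A * N_A0 / (lambda_B - lambda_A) * [exp(-lambda_A*t) - exp(-lambda_B*t)]
exp(-0.4971*15) = 5.776745e-04; exp(-0.1417*15) = 0.1193733
N_B = 0.4971 * 138656 / (0.1417 - 0.4971) * (5.776745e-04 - 0.1193733)
N_B = 23039

23039


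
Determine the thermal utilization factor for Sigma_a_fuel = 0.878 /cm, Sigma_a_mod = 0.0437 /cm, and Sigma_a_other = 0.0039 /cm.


f = Sigma_a_fuel / (Sigma_a_fuel + Sigma_a_mod + Sigma_a_other)
f = 0.878 / (0.878 + 0.0437 + 0.0039)
f = 0.94857

0.94857


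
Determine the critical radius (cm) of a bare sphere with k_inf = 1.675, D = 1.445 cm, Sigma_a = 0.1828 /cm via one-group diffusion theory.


L^2 = D / Sigma_a = 1.445 / 0.1828 = 7.904814 cm^2
B_m^2 = (k_inf - 1) / L^2 = (1.675 - 1) / 7.904814 = 0.08539100 /cm^2
For a bare sphere: B_g = pi/R, so R_c = pi / sqrt(B_m^2)
R_c = pi / sqrt(0.08539100) = 10.751 cm

10.751


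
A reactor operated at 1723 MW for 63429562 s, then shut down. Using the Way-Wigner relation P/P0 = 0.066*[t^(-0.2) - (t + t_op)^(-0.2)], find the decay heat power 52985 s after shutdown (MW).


P/P0 = 0.066 * [t^(-0.2) - (t + t_op)^(-0.2)]
P/P0 = 0.066 * [52985^(-0.2) - (52985 + 63429562)^(-0.2)]
P/P0 = 0.066 * [0.1135454 - 0.02750864] = 0.005678426
P = 1723 * 0.005678426 = 9.7839 MW

9.7839


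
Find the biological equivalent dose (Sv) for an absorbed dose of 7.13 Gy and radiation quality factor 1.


H = D * Q
H = 7.13 * 1
H = 7.1300 Sv

7.1300


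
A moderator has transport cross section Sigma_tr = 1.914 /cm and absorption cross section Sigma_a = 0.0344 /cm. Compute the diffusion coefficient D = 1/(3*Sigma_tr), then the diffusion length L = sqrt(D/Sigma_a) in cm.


D = 1 / (3 * Sigma_tr) = 1 / (3 * 1.914) = 0.1741553 cm
L = sqrt(D / Sigma_a)
L = sqrt(0.1741553 / 0.0344)
L = 2.2500 cm

2.2500


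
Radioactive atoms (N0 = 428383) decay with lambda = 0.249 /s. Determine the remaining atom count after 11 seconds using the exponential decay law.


N = N0 * exp(-lambda * t)
N = 428383 * exp(-0.249 * 11)
N = 27689

27689


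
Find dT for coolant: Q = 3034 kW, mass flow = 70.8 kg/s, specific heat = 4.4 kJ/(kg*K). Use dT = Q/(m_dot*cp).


dT = Q / (m_dot * cp)
dT = 3034 / (70.8 * 4.4)
dT = 9.7393 C

9.7393


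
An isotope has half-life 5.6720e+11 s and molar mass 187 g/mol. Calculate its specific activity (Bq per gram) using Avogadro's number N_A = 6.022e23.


lambda = ln(2) / t_half = ln(2) / 5.6720e+11 = 1.222051e-12 /s
SA = lambda * N_A / M
SA = 1.222051e-12 * 6.022e23 / 187
SA = 3.9354e+09 Bq/g

3.9354e+09


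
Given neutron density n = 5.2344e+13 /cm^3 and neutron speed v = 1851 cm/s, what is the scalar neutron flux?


phi = n * v
phi = 5.2344e+13 * 1851
phi = 9.6889e+16 /cm^2/s

9.6889e+16


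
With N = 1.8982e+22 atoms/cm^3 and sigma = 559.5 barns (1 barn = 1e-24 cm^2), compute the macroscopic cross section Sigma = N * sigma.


Sigma = N * sigma_barns * 1e-24
Sigma = 1.8982e+22 * 559.5 * 1e-24
Sigma = 10.620 /cm

10.620


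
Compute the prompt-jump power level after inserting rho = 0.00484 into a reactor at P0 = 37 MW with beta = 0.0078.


P1/P0 = beta / (beta - rho)
P1/P0 = 0.0078 / (0.0078 - 0.00484) = 2.635135
P1 = 37 * 2.635135 = 97.500 MW

97.500


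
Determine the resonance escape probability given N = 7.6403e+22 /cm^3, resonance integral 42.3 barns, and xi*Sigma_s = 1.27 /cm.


p = exp(-N * I * 1e-24 / (xi*Sigma_s))
p = exp(-7.6403e+22 * 42.3 * 1e-24 / 1.27)
p = 0.078492

0.078492


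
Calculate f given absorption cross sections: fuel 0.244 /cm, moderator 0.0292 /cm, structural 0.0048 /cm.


f = Sigma_a_fuel / (Sigma_a_fuel + Sigma_a_mod + Sigma_a_other)
f = 0.244 / (0.244 + 0.0292 + 0.0048)
f = 0.87770

0.87770


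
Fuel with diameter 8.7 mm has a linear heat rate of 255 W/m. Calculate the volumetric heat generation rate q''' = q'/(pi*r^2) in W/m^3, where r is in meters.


r = D / 2 / 1000 = 8.7 / 2 / 1000 = 0.00435 m
q''' = q' / (pi * r^2)
q''' = 255 / (pi * 0.00435^2)
q''' = 4.2896e+06 W/m^3

4.2896e+06


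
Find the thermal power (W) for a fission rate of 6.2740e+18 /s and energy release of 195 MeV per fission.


P = fission_rate * E_MeV * 1.602e-13
P = 6.2740e+18 * 195 * 1.602e-13
P = 1.9599e+08 W

1.9599e+08


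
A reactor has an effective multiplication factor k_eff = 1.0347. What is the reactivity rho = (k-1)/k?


rho = (k_eff - 1) / k_eff
rho = (1.0347 - 1) / 1.0347
rho = 0.033536

0.033536


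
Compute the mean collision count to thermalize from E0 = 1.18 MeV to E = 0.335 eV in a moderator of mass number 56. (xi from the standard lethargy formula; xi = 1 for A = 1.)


xi = 1 + (A-1)^2/(2A)*ln((A-1)/(A+1)) = 0.03529286 (for A = 56)
n = ln(E0/E) / xi
n = ln(1.18e6 / 0.335) / 0.03529286
n = ln(3.522388e+06) / 0.03529286 = 427.13

427.13


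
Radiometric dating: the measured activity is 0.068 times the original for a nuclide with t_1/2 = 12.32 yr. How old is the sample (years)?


lambda = ln(2) / t_half = ln(2) / 12.32 = 0.05626195 /yr
t = -ln(A/A0) / lambda
t = -ln(0.068) / 0.05626195
t = 47.781 yr

47.781


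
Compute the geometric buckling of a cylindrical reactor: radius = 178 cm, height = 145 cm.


B^2 = (2.405/R)^2 + (pi/H)^2
B^2 = (2.405/178)^2 + (pi/145)^2
B^2 = 6.5198e-04 /cm^2

6.5198e-04


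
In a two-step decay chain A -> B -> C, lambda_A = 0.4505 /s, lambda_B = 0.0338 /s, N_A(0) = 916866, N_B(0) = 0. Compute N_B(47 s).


N_B(t) = lambda_A * N_A0 / (lambda_B - lambda_A) * [exp(-lambda_A*t) - exp(-lambda_B*t)]
exp(-0.4505*47) = 6.374789e-10; exp(-0.0338*47) = 0.2042113
N_B = 0.4505 * 916866 / (0.0338 - 0.4505) * (6.374789e-10 - 0.2042113)
N_B = 202422

202422


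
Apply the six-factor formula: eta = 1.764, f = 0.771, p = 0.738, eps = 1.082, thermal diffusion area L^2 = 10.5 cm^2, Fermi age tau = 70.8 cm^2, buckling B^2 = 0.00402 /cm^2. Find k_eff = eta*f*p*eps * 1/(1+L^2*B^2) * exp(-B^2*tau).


k_inf = eta*f*p*eps = 1.764*0.771*0.738*1.082 = 1.086017
P_TNL = 1/(1 + L^2*B^2) = 1/(1 + 10.5*0.00402) = 0.9594995
P_FNL = exp(-B^2*tau) = exp(-0.00402*70.8) = 0.7523031
k_eff = k_inf * P_TNL * P_FNL = 1.086017 * 0.9594995 * 0.7523031
k_eff = 0.78392

0.78392


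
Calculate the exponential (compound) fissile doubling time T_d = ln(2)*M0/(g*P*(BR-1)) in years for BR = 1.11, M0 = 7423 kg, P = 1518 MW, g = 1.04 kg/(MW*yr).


Breeding gain G = BR - 1 = 1.11 - 1 = 0.11
Fissile production rate = g * P * G = 1.04 * 1518 * 0.11 = 173.6592 kg/yr
T_d = ln(2) * M0 / (g * P * G)
T_d = ln(2) * 7423 / 173.6592 = 29.628 yr

29.628


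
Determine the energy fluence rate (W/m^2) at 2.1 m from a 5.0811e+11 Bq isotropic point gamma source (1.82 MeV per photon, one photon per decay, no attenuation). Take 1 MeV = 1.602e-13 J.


psi = A * E * 1.602e-13 / (4*pi*r^2)
psi = 5.0811e+11 * 1.82 * 1.602e-13 / (4*pi*2.1^2)
psi = 0.0026733 W/m^2

0.0026733


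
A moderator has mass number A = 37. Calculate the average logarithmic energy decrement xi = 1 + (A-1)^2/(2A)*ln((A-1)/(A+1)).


xi = 1 + (A-1)^2/(2A) * ln((A-1)/(A+1))
xi = 1 + (37-1)^2/(2*37) * ln((37-1)/(37 +1))
xi = 0.053093

0.053093


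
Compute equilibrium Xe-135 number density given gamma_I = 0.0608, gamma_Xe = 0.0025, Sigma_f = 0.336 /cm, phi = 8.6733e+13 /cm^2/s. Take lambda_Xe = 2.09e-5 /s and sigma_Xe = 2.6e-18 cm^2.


Xe_eq = (gamma_I + gamma_Xe) * Sigma_f * phi / (lambda_Xe + sigma_Xe * phi)
Numerator = (0.0608 + 0.0025) * 0.336 * 8.6733e+13 = 1.844707e+12
Denominator = 2.09e-5 + 2.6e-18 * 8.6733e+13 = 2.464058e-04
Xe_eq = 1.844707e+12 / 2.464058e-04 = 7.4865e+15 /cm^3

7.4865e+15


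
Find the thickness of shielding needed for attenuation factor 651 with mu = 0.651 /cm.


x = ln(factor) / mu
x = ln(651) / 0.651
x = 9.9516 cm

9.9516


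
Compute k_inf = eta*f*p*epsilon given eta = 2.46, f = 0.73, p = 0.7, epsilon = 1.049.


k_inf = eta * f * p * epsilon
k_inf = 2.46 * 0.73 * 0.7 * 1.049
k_inf = 1.3187

1.3187


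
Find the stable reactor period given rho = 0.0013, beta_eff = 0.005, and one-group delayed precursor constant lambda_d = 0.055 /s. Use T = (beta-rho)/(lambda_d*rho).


T = (beta - rho) / (lambda_d * rho)
T = (0.005 - 0.0013) / (0.055 * 0.0013)
T = 51.748 s

51.748


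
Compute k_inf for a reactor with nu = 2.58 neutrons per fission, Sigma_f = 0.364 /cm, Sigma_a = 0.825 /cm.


k_inf = nu * Sigma_f / Sigma_a
k_inf = 2.58 * 0.364 / 0.825
k_inf = 1.1383

1.1383


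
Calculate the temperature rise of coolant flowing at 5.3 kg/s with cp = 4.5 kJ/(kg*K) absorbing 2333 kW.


dT = Q / (m_dot * cp)
dT = 2333 / (5.3 * 4.5)
dT = 97.820 C

97.820


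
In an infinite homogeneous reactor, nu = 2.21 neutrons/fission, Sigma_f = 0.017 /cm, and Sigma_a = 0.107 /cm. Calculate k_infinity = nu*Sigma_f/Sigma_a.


k_inf = nu * Sigma_f / Sigma_a
k_inf = 2.21 * 0.017 / 0.107
k_inf = 0.35112

0.35112


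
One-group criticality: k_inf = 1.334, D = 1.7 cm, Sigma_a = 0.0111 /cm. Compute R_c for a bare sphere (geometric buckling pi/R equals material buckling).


L^2 = D / Sigma_a = 1.7 / 0.0111 = 153.1532 cm^2
B_m^2 = (k_inf - 1) / L^2 = (1.334 - 1) / 153.1532 = 0.002180823 /cm^2
For a bare sphere: B_g = pi/R, so R_c = pi / sqrt(B_m^2)
R_c = pi / sqrt(0.002180823) = 67.273 cm

67.273


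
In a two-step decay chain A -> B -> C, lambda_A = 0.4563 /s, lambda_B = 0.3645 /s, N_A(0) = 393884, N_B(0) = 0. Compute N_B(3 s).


N_B(t) = lambda_A * N_A0 / (lambda_B - lambda_A) * [exp(-lambda_A*t) - exp(-lambda_B*t)]
exp(-0.4563*3) = 0.2543866; exp(-0.3645*3) = 0.3350418
N_B = 0.4563 * 393884 / (0.3645 - 0.4563) * (0.2543866 - 0.3350418)
N_B = 157910

157910


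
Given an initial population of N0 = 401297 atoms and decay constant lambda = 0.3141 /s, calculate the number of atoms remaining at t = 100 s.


N = N0 * exp(-lambda * t)
N = 401297 * exp(-0.3141 * 100)
N = 9.1680e-09

9.1680e-09


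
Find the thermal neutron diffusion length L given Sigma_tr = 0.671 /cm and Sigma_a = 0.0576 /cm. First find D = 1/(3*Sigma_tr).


D = 1 / (3 * Sigma_tr) = 1 / (3 * 0.671) = 0.4967710 cm
L = sqrt(D / Sigma_a)
L = sqrt(0.4967710 / 0.0576)
L = 2.9367 cm

2.9367


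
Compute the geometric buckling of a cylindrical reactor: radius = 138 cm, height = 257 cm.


B^2 = (2.405/R)^2 + (pi/H)^2
B^2 = (2.405/138)^2 + (pi/257)^2
B^2 = 4.5315e-04 /cm^2

4.5315e-04


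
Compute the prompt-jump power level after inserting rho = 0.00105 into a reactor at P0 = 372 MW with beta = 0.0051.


P1/P0 = beta / (beta - rho)
P1/P0 = 0.0051 / (0.0051 - 0.00105) = 1.259259
P1 = 372 * 1.259259 = 468.44 MW

468.44


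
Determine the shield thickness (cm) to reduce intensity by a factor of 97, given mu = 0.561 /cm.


x = ln(factor) / mu
x = ln(97) / 0.561
x = 8.1546 cm

8.1546


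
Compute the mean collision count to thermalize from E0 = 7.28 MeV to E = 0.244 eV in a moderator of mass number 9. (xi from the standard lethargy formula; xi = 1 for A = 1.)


xi = 1 + (A-1)^2/(2A)*ln((A-1)/(A+1)) = 0.2066007 (for A = 9)
n = ln(E0/E) / xi
n = ln(7.28e6 / 0.244) / 0.2066007
n = ln(2.983607e+07) / 0.2066007 = 83.307

83.307


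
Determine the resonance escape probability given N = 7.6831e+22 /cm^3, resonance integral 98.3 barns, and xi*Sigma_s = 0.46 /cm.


p = exp(-N * I * 1e-24 / (xi*Sigma_s))
p = exp(-7.6831e+22 * 98.3 * 1e-24 / 0.46)
p = 7.4056e-08

7.4056e-08


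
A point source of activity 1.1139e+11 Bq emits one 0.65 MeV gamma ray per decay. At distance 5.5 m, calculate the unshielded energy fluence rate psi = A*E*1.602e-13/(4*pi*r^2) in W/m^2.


psi = A * E * 1.602e-13 / (4*pi*r^2)
psi = 1.1139e+11 * 0.65 * 1.602e-13 / (4*pi*5.5^2)
psi = 3.0513e-05 W/m^2

3.0513e-05


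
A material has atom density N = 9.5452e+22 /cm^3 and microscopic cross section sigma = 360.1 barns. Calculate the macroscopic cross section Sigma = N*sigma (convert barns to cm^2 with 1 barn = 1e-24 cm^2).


Sigma = N * sigma_barns * 1e-24
Sigma = 9.5452e+22 * 360.1 * 1e-24
Sigma = 34.372 /cm

34.372


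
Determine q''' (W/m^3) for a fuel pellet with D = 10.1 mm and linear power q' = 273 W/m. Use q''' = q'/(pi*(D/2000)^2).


r = D / 2 / 1000 = 10.1 / 2 / 1000 = 0.00505 m
q''' = q' / (pi * r^2)
q''' = 273 / (pi * 0.00505^2)
q''' = 3.4075e+06 W/m^3

3.4075e+06


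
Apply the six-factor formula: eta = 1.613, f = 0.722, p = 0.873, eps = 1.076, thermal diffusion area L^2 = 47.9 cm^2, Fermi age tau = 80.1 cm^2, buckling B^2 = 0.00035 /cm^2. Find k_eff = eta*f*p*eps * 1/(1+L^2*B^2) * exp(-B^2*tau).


k_inf = eta*f*p*eps = 1.613*0.722*0.873*1.076 = 1.093952
P_TNL = 1/(1 + L^2*B^2) = 1/(1 + 47.9*0.00035) = 0.9835114
P_FNL = exp(-B^2*tau) = exp(-0.00035*80.1) = 0.9723543
k_eff = k_inf * P_TNL * P_FNL = 1.093952 * 0.9835114 * 0.9723543
k_eff = 1.0462

1.0462


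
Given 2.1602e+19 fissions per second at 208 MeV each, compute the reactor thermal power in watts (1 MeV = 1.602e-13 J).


P = fission_rate * E_MeV * 1.602e-13
P = 2.1602e+19 * 208 * 1.602e-13
P = 7.1981e+08 W

7.1981e+08


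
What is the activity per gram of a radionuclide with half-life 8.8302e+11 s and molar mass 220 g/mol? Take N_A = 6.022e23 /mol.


lambda = ln(2) / t_half = ln(2) / 8.8302e+11 = 7.849734e-13 /s
SA = lambda * N_A / M
SA = 7.849734e-13 * 6.022e23 / 220
SA = 2.1487e+09 Bq/g

2.1487e+09


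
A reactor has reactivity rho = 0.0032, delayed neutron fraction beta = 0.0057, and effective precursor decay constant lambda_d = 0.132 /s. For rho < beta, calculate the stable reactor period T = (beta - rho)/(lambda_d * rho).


T = (beta - rho) / (lambda_d * rho)
T = (0.0057 - 0.0032) / (0.132 * 0.0032)
T = 5.9186 s

5.9186


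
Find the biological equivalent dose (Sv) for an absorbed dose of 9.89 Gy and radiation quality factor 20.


H = D * Q
H = 9.89 * 20
H = 197.80 Sv

197.80


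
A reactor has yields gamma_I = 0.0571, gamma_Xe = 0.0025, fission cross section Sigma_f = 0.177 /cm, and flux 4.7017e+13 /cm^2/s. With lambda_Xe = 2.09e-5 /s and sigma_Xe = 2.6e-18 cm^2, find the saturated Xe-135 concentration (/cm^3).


Xe_eq = (gamma_I + gamma_Xe) * Sigma_f * phi / (lambda_Xe + sigma_Xe * phi)
Numerator = (0.0571 + 0.0025) * 0.177 * 4.7017e+13 = 4.959917e+11
Denominator = 2.09e-5 + 2.6e-18 * 4.7017e+13 = 1.431442e-04
Xe_eq = 4.959917e+11 / 1.431442e-04 = 3.4650e+15 /cm^3

3.4650e+15


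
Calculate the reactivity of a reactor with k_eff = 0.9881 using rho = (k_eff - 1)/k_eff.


rho = (k_eff - 1) / k_eff
rho = (0.9881 - 1) / 0.9881
rho = -0.012043

-0.012043


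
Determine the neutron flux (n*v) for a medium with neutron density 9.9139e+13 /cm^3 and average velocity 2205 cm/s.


phi = n * v
phi = 9.9139e+13 * 2205
phi = 2.1860e+17 /cm^2/s

2.1860e+17


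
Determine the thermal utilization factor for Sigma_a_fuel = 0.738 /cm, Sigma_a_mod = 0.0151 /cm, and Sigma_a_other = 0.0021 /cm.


f = Sigma_a_fuel / (Sigma_a_fuel + Sigma_a_mod + Sigma_a_other)
f = 0.738 / (0.738 + 0.0151 + 0.0021)
f = 0.97722

0.97722


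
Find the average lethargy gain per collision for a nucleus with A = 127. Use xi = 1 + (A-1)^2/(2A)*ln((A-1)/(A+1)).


xi = 1 + (A-1)^2/(2A) * ln((A-1)/(A+1))
xi = 1 + (127-1)^2/(2*127) * ln((127-1)/(127 +1))
xi = 0.015666

0.015666


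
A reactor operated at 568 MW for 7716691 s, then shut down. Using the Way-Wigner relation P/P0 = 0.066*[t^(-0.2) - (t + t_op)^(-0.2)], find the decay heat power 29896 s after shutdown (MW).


P/P0 = 0.066 * [t^(-0.2) - (t + t_op)^(-0.2)]
P/P0 = 0.066 * [29896^(-0.2) - (29896 + 7716691)^(-0.2)]
P/P0 = 0.066 * [0.1273144 - 0.04189652] = 0.005637580
P = 568 * 0.005637580 = 3.2021 MW

3.2021


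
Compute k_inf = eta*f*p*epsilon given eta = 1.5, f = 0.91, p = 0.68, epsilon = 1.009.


k_inf = eta * f * p * epsilon
k_inf = 1.5 * 0.91 * 0.68 * 1.009
k_inf = 0.93655

0.93655


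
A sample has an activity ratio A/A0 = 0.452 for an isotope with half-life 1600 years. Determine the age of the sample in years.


lambda = ln(2) / t_half = ln(2) / 1600 = 4.332170e-04 /yr
t = -ln(A/A0) / lambda
t = -ln(0.452) / 4.332170e-04
t = 1833.0 yr

1833.0


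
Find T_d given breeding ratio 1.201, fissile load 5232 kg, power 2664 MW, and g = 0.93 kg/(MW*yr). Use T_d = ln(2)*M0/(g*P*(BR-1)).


Breeding gain G = BR - 1 = 1.201 - 1 = 0.201
Fissile production rate = g * P * G = 0.93 * 2664 * 0.201 = 497.98152 kg/yr
T_d = ln(2) * M0 / (g * P * G)
T_d = ln(2) * 5232 / 497.98152 = 7.2825 yr

7.2825


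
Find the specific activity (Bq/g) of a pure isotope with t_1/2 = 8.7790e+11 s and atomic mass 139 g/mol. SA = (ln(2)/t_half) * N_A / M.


lambda = ln(2) / t_half = ln(2) / 8.7790e+11 = 7.895514e-13 /s
SA = lambda * N_A / M
SA = 7.895514e-13 * 6.022e23 / 139
SA = 3.4206e+09 Bq/g

3.4206e+09


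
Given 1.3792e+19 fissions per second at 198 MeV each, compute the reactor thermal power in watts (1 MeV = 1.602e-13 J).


P = fission_rate * E_MeV * 1.602e-13
P = 1.3792e+19 * 198 * 1.602e-13
P = 4.3748e+08 W

4.3748e+08


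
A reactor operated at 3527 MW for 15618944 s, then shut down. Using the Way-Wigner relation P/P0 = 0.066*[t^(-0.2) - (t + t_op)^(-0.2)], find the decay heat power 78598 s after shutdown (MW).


P/P0 = 0.066 * [t^(-0.2) - (t + t_op)^(-0.2)]
P/P0 = 0.066 * [78598^(-0.2) - (78598 + 15618944)^(-0.2)]
P/P0 = 0.066 * [0.1049344 - 0.03637757] = 0.004524751
P = 3527 * 0.004524751 = 15.959 MW

15.959


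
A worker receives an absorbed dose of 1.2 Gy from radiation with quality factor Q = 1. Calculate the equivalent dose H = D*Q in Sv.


H = D * Q
H = 1.2 * 1
H = 1.2000 Sv

1.2000


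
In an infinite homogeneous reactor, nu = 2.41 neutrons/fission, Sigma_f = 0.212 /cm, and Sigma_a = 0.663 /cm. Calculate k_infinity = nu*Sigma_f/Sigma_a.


k_inf = nu * Sigma_f / Sigma_a
k_inf = 2.41 * 0.212 / 0.663
k_inf = 0.77062

0.77062


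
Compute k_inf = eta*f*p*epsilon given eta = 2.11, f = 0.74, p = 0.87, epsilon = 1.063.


k_inf = eta * f * p * epsilon
k_inf = 2.11 * 0.74 * 0.87 * 1.063
k_inf = 1.4440

1.4440


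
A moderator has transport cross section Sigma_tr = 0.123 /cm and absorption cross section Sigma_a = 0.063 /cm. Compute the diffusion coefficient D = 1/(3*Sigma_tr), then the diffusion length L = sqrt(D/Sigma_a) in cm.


D = 1 / (3 * Sigma_tr) = 1 / (3 * 0.123) = 2.710027 cm
L = sqrt(D / Sigma_a)
L = sqrt(2.710027 / 0.063)
L = 6.5587 cm

6.5587


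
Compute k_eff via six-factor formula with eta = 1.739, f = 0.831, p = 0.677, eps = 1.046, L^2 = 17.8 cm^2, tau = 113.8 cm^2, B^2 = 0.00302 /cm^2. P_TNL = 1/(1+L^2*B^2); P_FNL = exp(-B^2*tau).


k_inf = eta*f*p*eps = 1.739*0.831*0.677*1.046 = 1.023342
P_TNL = 1/(1 + L^2*B^2) = 1/(1 + 17.8*0.00302) = 0.9489863
P_FNL = exp(-B^2*tau) = exp(-0.00302*113.8) = 0.7091587
k_eff = k_inf * P_TNL * P_FNL = 1.023342 * 0.9489863 * 0.7091587
k_eff = 0.68869

0.68869


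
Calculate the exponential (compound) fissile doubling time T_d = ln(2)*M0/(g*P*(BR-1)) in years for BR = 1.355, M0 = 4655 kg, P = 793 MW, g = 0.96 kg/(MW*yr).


Breeding gain G = BR - 1 = 1.355 - 1 = 0.355
Fissile production rate = g * P * G = 0.96 * 793 * 0.355 = 270.2544 kg/yr
T_d = ln(2) * M0 / (g * P * G)
T_d = ln(2) * 4655 / 270.2544 = 11.939 yr

11.939


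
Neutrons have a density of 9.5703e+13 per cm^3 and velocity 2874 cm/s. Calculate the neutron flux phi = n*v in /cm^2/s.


phi = n * v
phi = 9.5703e+13 * 2874
phi = 2.7505e+17 /cm^2/s

2.7505e+17


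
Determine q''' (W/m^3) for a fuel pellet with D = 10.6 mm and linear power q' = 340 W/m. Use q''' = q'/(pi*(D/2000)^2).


r = D / 2 / 1000 = 10.6 / 2 / 1000 = 0.0053 m
q''' = q' / (pi * r^2)
q''' = 340 / (pi * 0.0053^2)
q''' = 3.8528e+06 W/m^3

3.8528e+06


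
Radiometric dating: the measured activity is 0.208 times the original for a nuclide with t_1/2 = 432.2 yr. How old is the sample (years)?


lambda = ln(2) / t_half = ln(2) / 432.2 = 0.001603765 /yr
t = -ln(A/A0) / lambda
t = -ln(0.208) / 0.001603765
t = 979.08 yr

979.08


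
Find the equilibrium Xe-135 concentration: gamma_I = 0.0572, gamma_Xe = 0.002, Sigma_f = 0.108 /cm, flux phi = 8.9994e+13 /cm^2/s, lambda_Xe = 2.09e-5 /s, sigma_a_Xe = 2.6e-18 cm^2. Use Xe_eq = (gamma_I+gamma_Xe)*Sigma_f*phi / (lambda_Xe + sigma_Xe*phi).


Xe_eq = (gamma_I + gamma_Xe) * Sigma_f * phi / (lambda_Xe + sigma_Xe * phi)
Numerator = (0.0572 + 0.002) * 0.108 * 8.9994e+13 = 5.753856e+11
Denominator = 2.09e-5 + 2.6e-18 * 8.9994e+13 = 2.548844e-04
Xe_eq = 5.753856e+11 / 2.548844e-04 = 2.2574e+15 /cm^3

2.2574e+15


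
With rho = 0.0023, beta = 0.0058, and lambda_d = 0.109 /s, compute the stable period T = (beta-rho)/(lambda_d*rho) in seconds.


T = (beta - rho) / (lambda_d * rho)
T = (0.0058 - 0.0023) / (0.109 * 0.0023)
T = 13.961 s

13.961


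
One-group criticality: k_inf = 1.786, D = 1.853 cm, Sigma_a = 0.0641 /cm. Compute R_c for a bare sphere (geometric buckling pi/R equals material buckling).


L^2 = D / Sigma_a = 1.853 / 0.0641 = 28.90796 cm^2
B_m^2 = (k_inf - 1) / L^2 = (1.786 - 1) / 28.90796 = 0.02718974 /cm^2
For a bare sphere: B_g = pi/R, so R_c = pi / sqrt(B_m^2)
R_c = pi / sqrt(0.02718974) = 19.052 cm

19.052


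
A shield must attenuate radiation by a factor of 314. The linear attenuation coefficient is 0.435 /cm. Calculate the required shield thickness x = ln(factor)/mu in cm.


x = ln(factor) / mu
x = ln(314) / 0.435
x = 13.217 cm

13.217


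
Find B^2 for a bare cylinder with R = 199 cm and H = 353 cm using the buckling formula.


B^2 = (2.405/R)^2 + (pi/H)^2
B^2 = (2.405/199)^2 + (pi/353)^2
B^2 = 2.2526e-04 /cm^2

2.2526e-04


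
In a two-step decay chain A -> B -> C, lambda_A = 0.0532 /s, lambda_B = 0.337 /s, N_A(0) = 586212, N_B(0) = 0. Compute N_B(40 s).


N_B(t) = lambda_A * N_A0 / (lambda_B - lambda_A) * [exp(-lambda_A*t) - exp(-lambda_B*t)]
exp(-0.0532*40) = 0.1190752; exp(-0.337*40) = 1.398654e-06
N_B = 0.0532 * 586212 / (0.337 - 0.0532) * (0.1190752 - 1.398654e-06)
N_B = 13085

13085


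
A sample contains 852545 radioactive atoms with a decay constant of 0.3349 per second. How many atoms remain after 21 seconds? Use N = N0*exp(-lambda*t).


N = N0 * exp(-lambda * t)
N = 852545 * exp(-0.3349 * 21)
N = 752.26

752.26


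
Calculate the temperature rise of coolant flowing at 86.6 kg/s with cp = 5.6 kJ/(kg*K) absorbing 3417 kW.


dT = Q / (m_dot * cp)
dT = 3417 / (86.6 * 5.6)
dT = 7.0459 C

7.0459


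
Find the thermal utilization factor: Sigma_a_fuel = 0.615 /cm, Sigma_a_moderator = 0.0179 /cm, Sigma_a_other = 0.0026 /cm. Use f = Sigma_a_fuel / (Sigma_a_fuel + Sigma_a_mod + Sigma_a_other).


f = Sigma_a_fuel / (Sigma_a_fuel + Sigma_a_mod + Sigma_a_other)
f = 0.615 / (0.615 + 0.0179 + 0.0026)
f = 0.96774

0.96774


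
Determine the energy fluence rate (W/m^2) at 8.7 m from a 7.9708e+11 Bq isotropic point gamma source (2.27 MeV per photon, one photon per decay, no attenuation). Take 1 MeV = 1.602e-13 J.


psi = A * E * 1.602e-13 / (4*pi*r^2)
psi = 7.9708e+11 * 2.27 * 1.602e-13 / (4*pi*8.7^2)
psi = 3.0475e-04 W/m^2

3.0475e-04


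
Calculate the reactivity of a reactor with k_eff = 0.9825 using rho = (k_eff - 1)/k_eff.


rho = (k_eff - 1) / k_eff
rho = (0.9825 - 1) / 0.9825
rho = -0.017812

-0.017812


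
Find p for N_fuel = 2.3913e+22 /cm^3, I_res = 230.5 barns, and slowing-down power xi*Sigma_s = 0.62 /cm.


p = exp(-N * I * 1e-24 / (xi*Sigma_s))
p = exp(-2.3913e+22 * 230.5 * 1e-24 / 0.62)
p = 1.3773e-04

1.3773e-04


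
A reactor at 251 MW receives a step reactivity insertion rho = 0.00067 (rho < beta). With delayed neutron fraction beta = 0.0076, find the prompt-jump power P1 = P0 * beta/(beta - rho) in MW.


P1/P0 = beta / (beta - rho)
P1/P0 = 0.0076 / (0.0076 - 0.00067) = 1.096681
P1 = 251 * 1.096681 = 275.27 MW

275.27


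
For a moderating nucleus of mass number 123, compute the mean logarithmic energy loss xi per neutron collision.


xi = 1 + (A-1)^2/(2A) * ln((A-1)/(A+1))
xi = 1 + (123-1)^2/(2*123) * ln((123-1)/(123 +1))
xi = 0.016172

0.016172


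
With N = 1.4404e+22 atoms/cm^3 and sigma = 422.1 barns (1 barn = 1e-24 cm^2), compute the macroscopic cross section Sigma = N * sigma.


Sigma = N * sigma_barns * 1e-24
Sigma = 1.4404e+22 * 422.1 * 1e-24
Sigma = 6.0799 /cm

6.0799


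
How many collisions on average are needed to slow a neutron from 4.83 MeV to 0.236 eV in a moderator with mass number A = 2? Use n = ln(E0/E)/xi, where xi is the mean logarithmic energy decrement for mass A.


xi = 1 + (A-1)^2/(2A)*ln((A-1)/(A+1)) = 0.7253469 (for A = 2)
n = ln(E0/E) / xi
n = ln(4.83e6 / 0.236) / 0.7253469
n = ln(2.046610e+07) / 0.7253469 = 23.209

23.209


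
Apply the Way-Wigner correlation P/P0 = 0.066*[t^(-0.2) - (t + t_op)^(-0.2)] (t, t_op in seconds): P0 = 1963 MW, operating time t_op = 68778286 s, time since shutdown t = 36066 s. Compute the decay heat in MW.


P/P0 = 0.066 * [t^(-0.2) - (t + t_op)^(-0.2)]
P/P0 = 0.066 * [36066^(-0.2) - (36066 + 68778286)^(-0.2)]
P/P0 = 0.066 * [0.1226254 - 0.02706850] = 0.006306755
P = 1963 * 0.006306755 = 12.380 MW

12.380


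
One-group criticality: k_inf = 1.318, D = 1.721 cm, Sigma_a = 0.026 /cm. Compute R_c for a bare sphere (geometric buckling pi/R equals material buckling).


L^2 = D / Sigma_a = 1.721 / 0.026 = 66.19231 cm^2
B_m^2 = (k_inf - 1) / L^2 = (1.318 - 1) / 66.19231 = 0.004804183 /cm^2
For a bare sphere: B_g = pi/R, so R_c = pi / sqrt(B_m^2)
R_c = pi / sqrt(0.004804183) = 45.325 cm

45.325


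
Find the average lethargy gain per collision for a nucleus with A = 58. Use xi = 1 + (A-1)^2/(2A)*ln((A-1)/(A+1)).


xi = 1 + (A-1)^2/(2A) * ln((A-1)/(A+1))
xi = 1 + (58-1)^2/(2*58) * ln((58-1)/(58 +1))
xi = 0.034090

0.034090


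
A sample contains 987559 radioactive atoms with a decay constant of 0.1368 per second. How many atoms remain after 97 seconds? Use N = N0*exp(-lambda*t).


N = N0 * exp(-lambda * t)
N = 987559 * exp(-0.1368 * 97)
N = 1.7047

1.7047


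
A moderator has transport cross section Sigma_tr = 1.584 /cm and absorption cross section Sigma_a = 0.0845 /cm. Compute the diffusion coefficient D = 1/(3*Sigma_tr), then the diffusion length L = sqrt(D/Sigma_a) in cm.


D = 1 / (3 * Sigma_tr) = 1 / (3 * 1.584) = 0.2104377 cm
L = sqrt(D / Sigma_a)
L = sqrt(0.2104377 / 0.0845)
L = 1.5781 cm

1.5781


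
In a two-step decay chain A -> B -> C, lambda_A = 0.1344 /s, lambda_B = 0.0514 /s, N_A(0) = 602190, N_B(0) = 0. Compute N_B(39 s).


N_B(t) = lambda_A * N_A0 / (lambda_B - lambda_A) * [exp(-lambda_A*t) - exp(-lambda_B*t)]
exp(-0.1344*39) = 0.005291783; exp(-0.0514*39) = 0.1347142
N_B = 0.1344 * 602190 / (0.0514 - 0.1344) * (0.005291783 - 0.1347142)
N_B = 126201

126201


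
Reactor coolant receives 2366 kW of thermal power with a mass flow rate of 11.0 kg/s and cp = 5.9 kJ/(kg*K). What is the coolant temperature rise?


dT = Q / (m_dot * cp)
dT = 2366 / (11.0 * 5.9)
dT = 36.456 C

36.456


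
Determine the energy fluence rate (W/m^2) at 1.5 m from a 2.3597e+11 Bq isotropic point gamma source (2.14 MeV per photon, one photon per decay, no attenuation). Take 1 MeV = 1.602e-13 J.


psi = A * E * 1.602e-13 / (4*pi*r^2)
psi = 2.3597e+11 * 2.14 * 1.602e-13 / (4*pi*1.5^2)
psi = 0.0028612 W/m^2

0.0028612


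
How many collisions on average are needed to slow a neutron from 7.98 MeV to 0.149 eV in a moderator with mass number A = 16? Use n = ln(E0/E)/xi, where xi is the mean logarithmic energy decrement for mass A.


xi = 1 + (A-1)^2/(2A)*ln((A-1)/(A+1)) = 0.1199467 (for A = 16)
n = ln(E0/E) / xi
n = ln(7.98e6 / 0.149) / 0.1199467
n = ln(5.355705e+07) / 0.1199467 = 148.37

148.37


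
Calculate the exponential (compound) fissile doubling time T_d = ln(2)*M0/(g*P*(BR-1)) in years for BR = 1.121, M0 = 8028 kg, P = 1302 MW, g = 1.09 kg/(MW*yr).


Breeding gain G = BR - 1 = 1.121 - 1 = 0.121
Fissile production rate = g * P * G = 1.09 * 1302 * 0.121 = 171.72078 kg/yr
T_d = ln(2) * M0 / (g * P * G)
T_d = ln(2) * 8028 / 171.72078 = 32.405 yr

32.405


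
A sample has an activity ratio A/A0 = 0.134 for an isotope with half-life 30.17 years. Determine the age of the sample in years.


lambda = ln(2) / t_half = ln(2) / 30.17 = 0.02297472 /yr
t = -ln(A/A0) / lambda
t = -ln(0.134) / 0.02297472
t = 87.484 yr

87.484


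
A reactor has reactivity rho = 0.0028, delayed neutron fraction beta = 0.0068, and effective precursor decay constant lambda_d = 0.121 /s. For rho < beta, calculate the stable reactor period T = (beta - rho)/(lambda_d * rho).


T = (beta - rho) / (lambda_d * rho)
T = (0.0068 - 0.0028) / (0.121 * 0.0028)
T = 11.806 s

11.806


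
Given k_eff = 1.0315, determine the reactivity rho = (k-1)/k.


rho = (k_eff - 1) / k_eff
rho = (1.0315 - 1) / 1.0315
rho = 0.030538

0.030538


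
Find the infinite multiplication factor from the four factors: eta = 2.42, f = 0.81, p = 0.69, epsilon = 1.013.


k_inf = eta * f * p * epsilon
k_inf = 2.42 * 0.81 * 0.69 * 1.013
k_inf = 1.3701

1.3701


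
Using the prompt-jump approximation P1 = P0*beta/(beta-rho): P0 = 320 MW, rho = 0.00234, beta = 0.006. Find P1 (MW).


P1/P0 = beta / (beta - rho)
P1/P0 = 0.006 / (0.006 - 0.00234) = 1.639344
P1 = 320 * 1.639344 = 524.59 MW

524.59


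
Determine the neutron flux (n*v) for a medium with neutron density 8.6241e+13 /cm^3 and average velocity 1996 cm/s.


phi = n * v
phi = 8.6241e+13 * 1996
phi = 1.7214e+17 /cm^2/s

1.7214e+17


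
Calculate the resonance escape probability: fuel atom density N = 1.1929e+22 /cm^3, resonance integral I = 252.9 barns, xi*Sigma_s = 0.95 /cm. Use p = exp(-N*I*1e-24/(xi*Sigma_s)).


p = exp(-N * I * 1e-24 / (xi*Sigma_s))
p = exp(-1.1929e+22 * 252.9 * 1e-24 / 0.95)
p = 0.041768

0.041768


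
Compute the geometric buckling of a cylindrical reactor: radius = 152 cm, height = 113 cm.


B^2 = (2.405/R)^2 + (pi/H)^2
B^2 = (2.405/152)^2 + (pi/113)^2
B^2 = 0.0010233 /cm^2

0.0010233


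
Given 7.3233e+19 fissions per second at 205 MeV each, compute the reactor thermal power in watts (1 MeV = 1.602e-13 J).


P = fission_rate * E_MeV * 1.602e-13
P = 7.3233e+19 * 205 * 1.602e-13
P = 2.4050e+09 W

2.4050e+09


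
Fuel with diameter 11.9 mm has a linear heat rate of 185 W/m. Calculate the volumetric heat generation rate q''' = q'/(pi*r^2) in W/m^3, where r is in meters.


r = D / 2 / 1000 = 11.9 / 2 / 1000 = 0.00595 m
q''' = q' / (pi * r^2)
q''' = 185 / (pi * 0.00595^2)
q''' = 1.6634e+06 W/m^3

1.6634e+06


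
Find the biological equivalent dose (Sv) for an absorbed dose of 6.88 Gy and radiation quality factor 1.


H = D * Q
H = 6.88 * 1
H = 6.8800 Sv

6.8800


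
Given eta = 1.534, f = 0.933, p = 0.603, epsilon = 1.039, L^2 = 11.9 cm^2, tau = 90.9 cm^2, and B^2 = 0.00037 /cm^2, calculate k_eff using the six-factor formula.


k_inf = eta*f*p*eps = 1.534*0.933*0.603*1.039 = 0.8966849
P_TNL = 1/(1 + L^2*B^2) = 1/(1 + 11.9*0.00037) = 0.9956163
P_FNL = exp(-B^2*tau) = exp(-0.00037*90.9) = 0.9669263
k_eff = k_inf * P_TNL * P_FNL = 0.8966849 * 0.9956163 * 0.9669263
k_eff = 0.86323

0.86323


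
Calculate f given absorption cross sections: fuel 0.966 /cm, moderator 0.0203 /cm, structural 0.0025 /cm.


f = Sigma_a_fuel / (Sigma_a_fuel + Sigma_a_mod + Sigma_a_other)
f = 0.966 / (0.966 + 0.0203 + 0.0025)
f = 0.97694

0.97694


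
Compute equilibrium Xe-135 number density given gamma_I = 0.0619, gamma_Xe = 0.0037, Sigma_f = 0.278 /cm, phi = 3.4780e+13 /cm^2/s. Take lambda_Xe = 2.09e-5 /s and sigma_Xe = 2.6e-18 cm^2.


Xe_eq = (gamma_I + gamma_Xe) * Sigma_f * phi / (lambda_Xe + sigma_Xe * phi)
Numerator = (0.0619 + 0.0037) * 0.278 * 3.4780e+13 = 6.342759e+11
Denominator = 2.09e-5 + 2.6e-18 * 3.4780e+13 = 1.113280e-04
Xe_eq = 6.342759e+11 / 1.113280e-04 = 5.6974e+15 /cm^3

5.6974e+15


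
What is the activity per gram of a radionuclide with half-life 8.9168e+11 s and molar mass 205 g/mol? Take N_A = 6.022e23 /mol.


lambda = ln(2) / t_half = ln(2) / 8.9168e+11 = 7.773497e-13 /s
SA = lambda * N_A / M
SA = 7.773497e-13 * 6.022e23 / 205
SA = 2.2835e+09 Bq/g

2.2835e+09
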